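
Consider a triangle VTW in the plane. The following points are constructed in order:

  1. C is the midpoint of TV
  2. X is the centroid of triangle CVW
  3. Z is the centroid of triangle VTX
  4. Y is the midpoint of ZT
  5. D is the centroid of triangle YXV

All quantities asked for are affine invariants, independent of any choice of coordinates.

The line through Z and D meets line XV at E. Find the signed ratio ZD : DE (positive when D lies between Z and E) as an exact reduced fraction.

ZD:DE = 1/2

Set V = (0, 0), T = (1, 0), W = (0, 1); any affine frame gives the same invariant.
1. C is the midpoint of TV ⇒ C = (1/2, 0)
2. X is the centroid of triangle CVW ⇒ X = (1/6, 1/3)
3. Z is the centroid of triangle VTX ⇒ Z = (7/18, 1/9)
4. Y is the midpoint of ZT ⇒ Y = (25/36, 1/18)
5. D is the centroid of triangle YXV ⇒ D = (31/108, 7/54)
line ZD meets XV at E = (1/12, 1/6)
D = Z + t·(E−Z) with t = 1/3, so ZD:DE = 1/3:2/3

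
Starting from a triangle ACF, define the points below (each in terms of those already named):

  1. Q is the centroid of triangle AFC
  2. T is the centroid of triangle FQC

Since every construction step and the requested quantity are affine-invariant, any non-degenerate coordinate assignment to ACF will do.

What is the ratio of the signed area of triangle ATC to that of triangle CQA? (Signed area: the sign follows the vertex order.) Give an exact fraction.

Choose coordinates A = (0, 0), C = (1, 0), F = (0, 1).
1. Q is the centroid of triangle AFC ⇒ Q = (1/3, 1/3)
2. T is the centroid of triangle FQC ⇒ T = (4/9, 4/9)
2·[ATC] = -4/9, 2·[CQA] = 1/3
[ATC]:[CQA] = -4/9:1/3 = -4/3

[ATC]:[CQA] = -4/3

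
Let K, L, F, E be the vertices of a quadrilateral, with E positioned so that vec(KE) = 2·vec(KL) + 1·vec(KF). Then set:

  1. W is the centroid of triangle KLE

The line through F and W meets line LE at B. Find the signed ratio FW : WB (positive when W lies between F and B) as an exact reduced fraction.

Choose coordinates K = (0, 0), L = (1, 0), F = (0, 1), E = (2, 1).
1. W is the centroid of triangle KLE ⇒ W = (1, 1/3)
line FW meets LE at B = (6/5, 1/5)
W = F + t·(B−F) with t = 5/6, so FW:WB = 5/6:1/6

FW:WB = 5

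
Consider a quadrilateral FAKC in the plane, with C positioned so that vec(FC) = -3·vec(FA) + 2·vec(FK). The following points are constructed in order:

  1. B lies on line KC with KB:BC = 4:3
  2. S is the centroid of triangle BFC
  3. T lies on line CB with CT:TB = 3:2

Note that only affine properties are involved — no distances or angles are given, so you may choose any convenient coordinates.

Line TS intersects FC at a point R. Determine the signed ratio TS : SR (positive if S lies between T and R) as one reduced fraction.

Assign F = (0, 0), A = (1, 0), K = (0, 1), C = (-3, 2) — the answer is frame-independent, so this choice is without loss of generality.
1. B lies on line KC with KB:BC = 4:3 ⇒ B = (-12/7, 11/7)
2. S is the centroid of triangle BFC ⇒ S = (-11/7, 25/21)
3. T lies on line CB with CT:TB = 3:2 ⇒ T = (-78/35, 61/35)
line TS meets FC at R = (-3/4, 1/2)
S = T + t·(R−T) with t = 4/9, so TS:SR = 4/9:5/9

TS:SR = 4/5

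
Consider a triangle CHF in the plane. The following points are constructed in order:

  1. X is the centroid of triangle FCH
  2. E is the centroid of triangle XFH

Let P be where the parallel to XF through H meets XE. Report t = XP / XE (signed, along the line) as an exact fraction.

Set C = (0, 0), H = (1, 0), F = (0, 1); any affine frame gives the same invariant.
1. X is the centroid of triangle FCH ⇒ X = (1/3, 1/3)
2. E is the centroid of triangle XFH ⇒ E = (4/9, 4/9)
through H parallel to XF: direction (-1/3, 2/3); meets XE at P = (2/3, 2/3)
P = X + t·(E−X) with t = 3

t = 3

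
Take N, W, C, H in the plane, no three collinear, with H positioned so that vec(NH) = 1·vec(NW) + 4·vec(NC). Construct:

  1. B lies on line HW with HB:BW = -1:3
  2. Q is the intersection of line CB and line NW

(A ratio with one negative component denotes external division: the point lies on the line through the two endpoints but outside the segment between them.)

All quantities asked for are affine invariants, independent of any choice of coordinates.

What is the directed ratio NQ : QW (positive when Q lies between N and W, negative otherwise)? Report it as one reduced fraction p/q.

NQ:QW = -1/6

Assign N = (0, 0), W = (1, 0), C = (0, 1), H = (1, 4) — the answer is frame-independent, so this choice is without loss of generality.
1. B lies on line HW with HB:BW = -1:3 ⇒ B = (1, 6)
2. Q is the intersection of line CB and line NW ⇒ Q = (-1/5, 0)
Q = N + t·(W−N) with t = -1/5, so NQ:QW = t:(1−t) = -1/5:6/5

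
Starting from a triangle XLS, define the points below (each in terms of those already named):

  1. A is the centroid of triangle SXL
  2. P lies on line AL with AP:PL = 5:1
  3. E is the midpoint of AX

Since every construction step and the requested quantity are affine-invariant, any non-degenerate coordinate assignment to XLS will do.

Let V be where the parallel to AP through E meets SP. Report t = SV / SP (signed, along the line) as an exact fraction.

Choose coordinates X = (0, 0), L = (1, 0), S = (0, 1).
1. A is the centroid of triangle SXL ⇒ A = (1/3, 1/3)
2. P lies on line AL with AP:PL = 5:1 ⇒ P = (8/9, 1/18)
3. E is the midpoint of AX ⇒ E = (1/6, 1/6)
through E parallel to AP: direction (5/9, -5/18); meets SP at V = (4/3, -5/12)
V = S + t·(P−S) with t = 3/2

t = 3/2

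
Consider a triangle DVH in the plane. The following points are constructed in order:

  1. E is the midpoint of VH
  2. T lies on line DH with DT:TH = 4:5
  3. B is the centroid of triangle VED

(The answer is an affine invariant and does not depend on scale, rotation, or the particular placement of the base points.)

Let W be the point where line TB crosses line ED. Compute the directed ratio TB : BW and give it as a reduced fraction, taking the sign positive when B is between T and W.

TB:BW = -7/3

Set D = (0, 0), V = (1, 0), H = (0, 1); any affine frame gives the same invariant.
1. E is the midpoint of VH ⇒ E = (1/2, 1/2)
2. T lies on line DH with DT:TH = 4:5 ⇒ T = (0, 4/9)
3. B is the centroid of triangle VED ⇒ B = (1/2, 1/6)
line TB meets ED at W = (2/7, 2/7)
B = T + t·(W−T) with t = 7/4, so TB:BW = 7/4:-3/4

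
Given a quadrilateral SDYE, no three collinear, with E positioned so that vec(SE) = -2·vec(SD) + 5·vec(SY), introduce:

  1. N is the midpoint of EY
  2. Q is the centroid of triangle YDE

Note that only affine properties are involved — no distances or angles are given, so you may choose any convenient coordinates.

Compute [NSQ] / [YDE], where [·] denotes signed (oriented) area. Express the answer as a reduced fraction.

Assign S = (0, 0), D = (1, 0), Y = (0, 1), E = (-2, 5) — the answer is frame-independent, so this choice is without loss of generality.
1. N is the midpoint of EY ⇒ N = (-1, 3)
2. Q is the centroid of triangle YDE ⇒ Q = (-1/3, 2)
2·[NSQ] = 1, 2·[YDE] = 2
[NSQ]:[YDE] = 1:2 = 1/2

[NSQ]:[YDE] = 1/2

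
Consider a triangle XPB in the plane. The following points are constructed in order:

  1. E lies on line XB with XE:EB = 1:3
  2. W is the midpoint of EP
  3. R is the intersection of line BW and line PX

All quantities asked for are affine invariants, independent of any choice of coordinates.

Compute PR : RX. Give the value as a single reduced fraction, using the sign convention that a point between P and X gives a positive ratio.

PR:RX = 3/4

Set X = (0, 0), P = (1, 0), B = (0, 1); any affine frame gives the same invariant.
1. E lies on line XB with XE:EB = 1:3 ⇒ E = (0, 1/4)
2. W is the midpoint of EP ⇒ W = (1/2, 1/8)
3. R is the intersection of line BW and line PX ⇒ R = (4/7, 0)
R = P + t·(X−P) with t = 3/7, so PR:RX = t:(1−t) = 3/7:4/7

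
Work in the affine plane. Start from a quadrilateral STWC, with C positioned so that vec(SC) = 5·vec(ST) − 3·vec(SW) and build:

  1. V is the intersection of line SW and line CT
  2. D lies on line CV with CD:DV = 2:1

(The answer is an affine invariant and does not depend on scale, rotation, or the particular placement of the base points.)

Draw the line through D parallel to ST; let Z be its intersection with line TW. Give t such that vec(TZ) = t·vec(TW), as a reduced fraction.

Assign S = (0, 0), T = (1, 0), W = (0, 1), C = (5, -3) — the answer is frame-independent, so this choice is without loss of generality.
1. V is the intersection of line SW and line CT ⇒ V = (0, 3/4)
2. D lies on line CV with CD:DV = 2:1 ⇒ D = (5/3, -1/2)
through D parallel to ST: direction (1, 0); meets TW at Z = (3/2, -1/2)
Z = T + t·(W−T) with t = -1/2

t = -1/2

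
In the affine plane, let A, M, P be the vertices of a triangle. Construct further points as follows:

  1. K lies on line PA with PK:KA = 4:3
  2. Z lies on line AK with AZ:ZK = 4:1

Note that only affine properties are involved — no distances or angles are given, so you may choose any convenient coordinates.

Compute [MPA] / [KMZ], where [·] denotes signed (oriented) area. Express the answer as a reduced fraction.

[MPA]:[KMZ] = -35/3

Choose coordinates A = (0, 0), M = (1, 0), P = (0, 1).
1. K lies on line PA with PK:KA = 4:3 ⇒ K = (0, 3/7)
2. Z lies on line AK with AZ:ZK = 4:1 ⇒ Z = (0, 12/35)
2·[MPA] = 1, 2·[KMZ] = -3/35
[MPA]:[KMZ] = 1:-3/35 = -35/3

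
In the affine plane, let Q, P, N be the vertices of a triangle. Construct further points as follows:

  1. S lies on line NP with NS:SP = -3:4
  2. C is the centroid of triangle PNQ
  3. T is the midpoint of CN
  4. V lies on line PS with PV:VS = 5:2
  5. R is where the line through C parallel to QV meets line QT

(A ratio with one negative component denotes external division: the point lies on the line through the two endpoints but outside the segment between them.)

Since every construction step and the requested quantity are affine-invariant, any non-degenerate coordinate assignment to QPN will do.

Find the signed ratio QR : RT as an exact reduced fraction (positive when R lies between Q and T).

QR:RT = 11

Choose coordinates Q = (0, 0), P = (1, 0), N = (0, 1).
1. S lies on line NP with NS:SP = -3:4 ⇒ S = (-3, 4)
2. C is the centroid of triangle PNQ ⇒ C = (1/3, 1/3)
3. T is the midpoint of CN ⇒ T = (1/6, 2/3)
4. V lies on line PS with PV:VS = 5:2 ⇒ V = (-13/7, 20/7)
5. R is where the line through C parallel to QV meets line QT ⇒ R = (11/72, 11/18)
R = Q + t·(T−Q) with t = 11/12, so QR:RT = t:(1−t) = 11/12:1/12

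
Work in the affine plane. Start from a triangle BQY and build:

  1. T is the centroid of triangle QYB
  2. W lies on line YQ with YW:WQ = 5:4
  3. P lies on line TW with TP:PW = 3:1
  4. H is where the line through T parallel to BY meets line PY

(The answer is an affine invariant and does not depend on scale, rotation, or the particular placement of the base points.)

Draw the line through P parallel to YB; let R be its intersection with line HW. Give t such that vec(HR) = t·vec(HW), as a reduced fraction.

Assign B = (0, 0), Q = (1, 0), Y = (0, 1) — the answer is frame-independent, so this choice is without loss of generality.
1. T is the centroid of triangle QYB ⇒ T = (1/3, 1/3)
2. W lies on line YQ with YW:WQ = 5:4 ⇒ W = (5/9, 4/9)
3. P lies on line TW with TP:PW = 3:1 ⇒ P = (1/2, 5/12)
4. H is where the line through T parallel to BY meets line PY ⇒ H = (1/3, 11/18)
through P parallel to YB: direction (0, -1); meets HW at R = (1/2, 35/72)
R = H + t·(W−H) with t = 3/4

t = 3/4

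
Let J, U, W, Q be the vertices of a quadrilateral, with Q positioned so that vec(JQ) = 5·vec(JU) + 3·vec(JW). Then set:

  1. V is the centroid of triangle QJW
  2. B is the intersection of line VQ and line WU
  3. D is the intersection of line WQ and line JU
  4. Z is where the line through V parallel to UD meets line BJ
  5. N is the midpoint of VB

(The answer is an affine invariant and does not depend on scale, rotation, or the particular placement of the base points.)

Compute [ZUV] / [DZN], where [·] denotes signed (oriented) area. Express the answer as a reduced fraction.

[ZUV]:[DZN] = -8/9

Work in coordinates with J = (0, 0), U = (1, 0), W = (0, 1), Q = (5, 3).
1. V is the centroid of triangle QJW ⇒ V = (5/3, 4/3)
2. B is the intersection of line VQ and line WU ⇒ B = (1/3, 2/3)
3. D is the intersection of line WQ and line JU ⇒ D = (-5/2, 0)
4. Z is where the line through V parallel to UD meets line BJ ⇒ Z = (2/3, 4/3)
5. N is the midpoint of VB ⇒ N = (1, 1)
2·[ZUV] = 4/3, 2·[DZN] = -3/2
[ZUV]:[DZN] = 4/3:-3/2 = -8/9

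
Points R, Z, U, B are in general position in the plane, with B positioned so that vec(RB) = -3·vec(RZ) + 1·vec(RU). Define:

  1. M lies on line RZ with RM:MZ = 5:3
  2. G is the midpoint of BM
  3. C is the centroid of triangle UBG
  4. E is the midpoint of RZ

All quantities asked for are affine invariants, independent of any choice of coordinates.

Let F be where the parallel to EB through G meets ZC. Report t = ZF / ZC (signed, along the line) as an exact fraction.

Work in coordinates with R = (0, 0), Z = (1, 0), U = (0, 1), B = (-3, 1).
1. M lies on line RZ with RM:MZ = 5:3 ⇒ M = (5/8, 0)
2. G is the midpoint of BM ⇒ G = (-19/16, 1/2)
3. C is the centroid of triangle UBG ⇒ C = (-67/48, 5/6)
4. E is the midpoint of RZ ⇒ E = (1/2, 0)
through G parallel to EB: direction (-7/2, 1); meets ZC at F = (241/80, -7/10)
F = Z + t·(C−Z) with t = -21/25

t = -21/25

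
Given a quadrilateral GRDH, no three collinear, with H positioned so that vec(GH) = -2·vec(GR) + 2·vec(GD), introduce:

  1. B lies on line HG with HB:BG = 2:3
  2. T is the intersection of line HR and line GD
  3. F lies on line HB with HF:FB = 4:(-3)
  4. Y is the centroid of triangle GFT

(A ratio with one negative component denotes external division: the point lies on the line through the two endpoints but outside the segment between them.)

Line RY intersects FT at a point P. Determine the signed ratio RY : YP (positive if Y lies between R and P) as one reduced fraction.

RY:YP = -5

Assign G = (0, 0), R = (1, 0), D = (0, 1), H = (-2, 2) — the answer is frame-independent, so this choice is without loss of generality.
1. B lies on line HG with HB:BG = 2:3 ⇒ B = (-6/5, 6/5)
2. T is the intersection of line HR and line GD ⇒ T = (0, 2/3)
3. F lies on line HB with HF:FB = 4:(-3) ⇒ F = (6/5, -6/5)
4. Y is the centroid of triangle GFT ⇒ Y = (2/5, -8/45)
line RY meets FT at P = (13/25, -32/225)
Y = R + t·(P−R) with t = 5/4, so RY:YP = 5/4:-1/4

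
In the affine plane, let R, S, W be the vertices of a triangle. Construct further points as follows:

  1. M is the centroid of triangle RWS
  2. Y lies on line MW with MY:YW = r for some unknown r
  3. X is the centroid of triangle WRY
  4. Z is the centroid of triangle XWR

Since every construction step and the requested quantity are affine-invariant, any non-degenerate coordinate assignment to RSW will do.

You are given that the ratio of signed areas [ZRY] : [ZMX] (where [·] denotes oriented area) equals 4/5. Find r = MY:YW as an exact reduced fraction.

r = 5

Choose coordinates R = (0, 0), S = (1, 0), W = (0, 1).
1. M is the centroid of triangle RWS ⇒ M = (1/3, 1/3)
2. With MY:YW = r, write λ = r/(r+1) so Y = M + λ·(W−M); Y is affine-linear in λ
3. X is the centroid of triangle WRY ⇒ X is an affine combination of earlier points and hence also affine-linear in λ
4. Z is the centroid of triangle XWR ⇒ Z is an affine combination of earlier points and hence also affine-linear in λ
Every point depending on Y is an affine combination of Y and λ-independent points, so each such coordinate is linear in λ; the λ² term in each signed area is a multiple of (W−M)×(W−M) = 0, so 2·[ZRY] and 2·[ZMX] are each linear in λ. Evaluating at λ=0 and λ=1:
  2·[ZRY] = -4/27·λ + 4/27,   2·[ZMX] = 1/27·λ
So [ZRY]:[ZMX] = (-4/27·λ + 4/27) / (1/27·λ). Setting this equal to 4/5:
  -4/27·λ + 4/27 = 4/5·(1/27·λ)  ⇒  λ = 5/6
Then r = λ/(1−λ) = (5/6)/(1/6) = 5. Check: with r = 5, Y = (1/18, 8/9) and [ZRY]:[ZMX] = 4/5 as required.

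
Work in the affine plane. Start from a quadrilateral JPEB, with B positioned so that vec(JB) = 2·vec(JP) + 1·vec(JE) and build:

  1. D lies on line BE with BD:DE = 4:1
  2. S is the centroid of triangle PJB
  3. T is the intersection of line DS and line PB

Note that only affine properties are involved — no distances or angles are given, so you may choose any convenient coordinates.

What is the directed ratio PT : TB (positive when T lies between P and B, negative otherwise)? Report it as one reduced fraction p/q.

Set J = (0, 0), P = (1, 0), E = (0, 1), B = (2, 1); any affine frame gives the same invariant.
1. D lies on line BE with BD:DE = 4:1 ⇒ D = (2/5, 1)
2. S is the centroid of triangle PJB ⇒ S = (1, 1/3)
3. T is the intersection of line DS and line PB ⇒ T = (22/19, 3/19)
T = P + t·(B−P) with t = 3/19, so PT:TB = t:(1−t) = 3/19:16/19

PT:TB = 3/16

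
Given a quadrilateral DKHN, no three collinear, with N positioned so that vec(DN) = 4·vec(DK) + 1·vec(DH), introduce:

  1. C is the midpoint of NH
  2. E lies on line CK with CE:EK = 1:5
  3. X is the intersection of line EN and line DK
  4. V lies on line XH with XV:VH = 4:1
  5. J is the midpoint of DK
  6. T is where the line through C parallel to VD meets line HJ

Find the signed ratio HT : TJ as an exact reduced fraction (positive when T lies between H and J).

HT:TJ = -8/15

Set D = (0, 0), K = (1, 0), H = (0, 1), N = (4, 1); any affine frame gives the same invariant.
1. C is the midpoint of NH ⇒ C = (2, 1)
2. E lies on line CK with CE:EK = 1:5 ⇒ E = (11/6, 5/6)
3. X is the intersection of line EN and line DK ⇒ X = (-9, 0)
4. V lies on line XH with XV:VH = 4:1 ⇒ V = (-9/5, 4/5)
5. J is the midpoint of DK ⇒ J = (1/2, 0)
6. T is where the line through C parallel to VD meets line HJ ⇒ T = (-4/7, 15/7)
T = H + t·(J−H) with t = -8/7, so HT:TJ = t:(1−t) = -8/7:15/7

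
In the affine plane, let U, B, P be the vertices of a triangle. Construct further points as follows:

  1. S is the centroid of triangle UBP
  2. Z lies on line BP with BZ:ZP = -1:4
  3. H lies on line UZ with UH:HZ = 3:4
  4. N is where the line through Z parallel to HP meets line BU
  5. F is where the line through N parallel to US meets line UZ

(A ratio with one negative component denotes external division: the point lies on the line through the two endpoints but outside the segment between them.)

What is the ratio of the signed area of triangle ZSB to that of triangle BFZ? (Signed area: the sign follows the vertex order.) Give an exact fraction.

Choose coordinates U = (0, 0), B = (1, 0), P = (0, 1).
1. S is the centroid of triangle UBP ⇒ S = (1/3, 1/3)
2. Z lies on line BP with BZ:ZP = -1:4 ⇒ Z = (4/3, -1/3)
3. H lies on line UZ with UH:HZ = 3:4 ⇒ H = (4/7, -1/7)
4. N is where the line through Z parallel to HP meets line BU ⇒ N = (7/6, 0)
5. F is where the line through N parallel to US meets line UZ ⇒ F = (14/15, -7/30)
2·[ZSB] = -1/9, 2·[BFZ] = 1/10
[ZSB]:[BFZ] = -1/9:1/10 = -10/9

[ZSB]:[BFZ] = -10/9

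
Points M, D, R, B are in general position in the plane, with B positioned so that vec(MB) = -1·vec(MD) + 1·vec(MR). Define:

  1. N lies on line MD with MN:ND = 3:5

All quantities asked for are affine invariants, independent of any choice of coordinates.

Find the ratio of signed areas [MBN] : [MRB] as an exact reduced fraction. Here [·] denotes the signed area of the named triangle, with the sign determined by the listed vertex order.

[MBN]:[MRB] = -3/8

Choose coordinates M = (0, 0), D = (1, 0), R = (0, 1), B = (-1, 1).
1. N lies on line MD with MN:ND = 3:5 ⇒ N = (3/8, 0)
2·[MBN] = -3/8, 2·[MRB] = 1
[MBN]:[MRB] = -3/8:1 = -3/8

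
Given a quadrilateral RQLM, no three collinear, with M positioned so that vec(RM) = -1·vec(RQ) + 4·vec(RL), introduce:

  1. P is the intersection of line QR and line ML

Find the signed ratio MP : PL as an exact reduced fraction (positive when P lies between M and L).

Set R = (0, 0), Q = (1, 0), L = (0, 1), M = (-1, 4); any affine frame gives the same invariant.
1. P is the intersection of line QR and line ML ⇒ P = (1/3, 0)
P = M + t·(L−M) with t = 4/3, so MP:PL = t:(1−t) = 4/3:-1/3

MP:PL = -4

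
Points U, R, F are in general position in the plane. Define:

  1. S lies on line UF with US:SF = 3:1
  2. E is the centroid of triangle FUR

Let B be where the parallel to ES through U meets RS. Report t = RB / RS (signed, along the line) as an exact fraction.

Work in coordinates with U = (0, 0), R = (1, 0), F = (0, 1).
1. S lies on line UF with US:SF = 3:1 ⇒ S = (0, 3/4)
2. E is the centroid of triangle FUR ⇒ E = (1/3, 1/3)
through U parallel to ES: direction (-1/3, 5/12); meets RS at B = (-3/2, 15/8)
B = R + t·(S−R) with t = 5/2

t = 5/2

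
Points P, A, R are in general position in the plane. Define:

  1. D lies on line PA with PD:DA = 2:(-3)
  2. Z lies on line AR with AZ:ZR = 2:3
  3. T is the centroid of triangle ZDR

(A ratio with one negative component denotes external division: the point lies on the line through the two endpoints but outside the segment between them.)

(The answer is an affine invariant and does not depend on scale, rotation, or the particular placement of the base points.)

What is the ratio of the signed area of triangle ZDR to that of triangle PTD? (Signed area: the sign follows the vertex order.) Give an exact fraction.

[ZDR]:[PTD] = -27/14

Set P = (0, 0), A = (1, 0), R = (0, 1); any affine frame gives the same invariant.
1. D lies on line PA with PD:DA = 2:(-3) ⇒ D = (-2, 0)
2. Z lies on line AR with AZ:ZR = 2:3 ⇒ Z = (3/5, 2/5)
3. T is the centroid of triangle ZDR ⇒ T = (-7/15, 7/15)
2·[ZDR] = -9/5, 2·[PTD] = 14/15
[ZDR]:[PTD] = -9/5:14/15 = -27/14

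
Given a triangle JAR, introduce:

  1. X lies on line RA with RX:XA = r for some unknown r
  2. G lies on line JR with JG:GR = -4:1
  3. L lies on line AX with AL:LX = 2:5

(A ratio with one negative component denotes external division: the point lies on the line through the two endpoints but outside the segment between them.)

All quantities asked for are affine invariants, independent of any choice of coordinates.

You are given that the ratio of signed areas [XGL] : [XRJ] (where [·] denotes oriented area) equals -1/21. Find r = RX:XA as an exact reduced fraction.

r = 5

Set J = (0, 0), A = (1, 0), R = (0, 1); any affine frame gives the same invariant.
1. With RX:XA = r, write λ = r/(r+1) so X = R + λ·(A−R); X is affine-linear in λ
2. G lies on line JR with JG:GR = -4:1 ⇒ G = (0, 4/3)
3. L lies on line AX with AL:LX = 2:5 ⇒ L is an affine combination of earlier points and hence also affine-linear in λ
Every point depending on X is an affine combination of X and λ-independent points, so each such coordinate is linear in λ; the λ² term in each signed area is a multiple of (A−R)×(A−R) = 0, so 2·[XGL] and 2·[XRJ] are each linear in λ. Evaluating at λ=0 and λ=1:
  2·[XGL] = 5/21·λ − 5/21,   2·[XRJ] = λ
So [XGL]:[XRJ] = (5/21·λ − 5/21) / (λ). Setting this equal to -1/21:
  5/21·λ − 5/21 = -1/21·(λ)  ⇒  λ = 5/6
Then r = λ/(1−λ) = (5/6)/(1/6) = 5. Check: with r = 5, X = (5/6, 1/6) and [XGL]:[XRJ] = -1/21 as required.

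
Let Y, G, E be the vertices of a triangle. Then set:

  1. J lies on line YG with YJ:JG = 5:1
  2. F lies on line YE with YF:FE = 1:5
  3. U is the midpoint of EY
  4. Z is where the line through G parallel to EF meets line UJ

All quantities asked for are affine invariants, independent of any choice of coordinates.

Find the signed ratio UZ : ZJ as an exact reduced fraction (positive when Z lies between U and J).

UZ:ZJ = -6

Work in coordinates with Y = (0, 0), G = (1, 0), E = (0, 1).
1. J lies on line YG with YJ:JG = 5:1 ⇒ J = (5/6, 0)
2. F lies on line YE with YF:FE = 1:5 ⇒ F = (0, 1/6)
3. U is the midpoint of EY ⇒ U = (0, 1/2)
4. Z is where the line through G parallel to EF meets line UJ ⇒ Z = (1, -1/10)
Z = U + t·(J−U) with t = 6/5, so UZ:ZJ = t:(1−t) = 6/5:-1/5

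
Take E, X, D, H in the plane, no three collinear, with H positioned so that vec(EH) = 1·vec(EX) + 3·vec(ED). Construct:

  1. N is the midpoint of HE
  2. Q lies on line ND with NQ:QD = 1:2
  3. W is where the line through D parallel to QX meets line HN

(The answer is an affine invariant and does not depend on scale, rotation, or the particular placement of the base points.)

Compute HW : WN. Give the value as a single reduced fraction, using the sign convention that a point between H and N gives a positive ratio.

HW:WN = -8/3

Set E = (0, 0), X = (1, 0), D = (0, 1), H = (1, 3); any affine frame gives the same invariant.
1. N is the midpoint of HE ⇒ N = (1/2, 3/2)
2. Q lies on line ND with NQ:QD = 1:2 ⇒ Q = (1/3, 4/3)
3. W is where the line through D parallel to QX meets line HN ⇒ W = (1/5, 3/5)
W = H + t·(N−H) with t = 8/5, so HW:WN = t:(1−t) = 8/5:-3/5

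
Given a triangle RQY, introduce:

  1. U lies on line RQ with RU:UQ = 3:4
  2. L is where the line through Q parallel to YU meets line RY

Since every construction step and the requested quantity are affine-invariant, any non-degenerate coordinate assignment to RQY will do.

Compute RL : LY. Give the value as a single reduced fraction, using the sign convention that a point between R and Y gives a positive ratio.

Assign R = (0, 0), Q = (1, 0), Y = (0, 1) — the answer is frame-independent, so this choice is without loss of generality.
1. U lies on line RQ with RU:UQ = 3:4 ⇒ U = (3/7, 0)
2. L is where the line through Q parallel to YU meets line RY ⇒ L = (0, 7/3)
L = R + t·(Y−R) with t = 7/3, so RL:LY = t:(1−t) = 7/3:-4/3

RL:LY = -7/4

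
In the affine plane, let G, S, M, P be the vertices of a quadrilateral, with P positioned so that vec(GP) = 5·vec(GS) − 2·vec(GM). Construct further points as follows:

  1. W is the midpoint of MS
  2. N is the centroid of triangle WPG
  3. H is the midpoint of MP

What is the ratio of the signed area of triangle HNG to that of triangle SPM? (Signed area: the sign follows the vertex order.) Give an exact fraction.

Choose coordinates G = (0, 0), S = (1, 0), M = (0, 1), P = (5, -2).
1. W is the midpoint of MS ⇒ W = (1/2, 1/2)
2. N is the centroid of triangle WPG ⇒ N = (11/6, -1/2)
3. H is the midpoint of MP ⇒ H = (5/2, -1/2)
2·[HNG] = -1/3, 2·[SPM] = 2
[HNG]:[SPM] = -1/3:2 = -1/6

[HNG]:[SPM] = -1/6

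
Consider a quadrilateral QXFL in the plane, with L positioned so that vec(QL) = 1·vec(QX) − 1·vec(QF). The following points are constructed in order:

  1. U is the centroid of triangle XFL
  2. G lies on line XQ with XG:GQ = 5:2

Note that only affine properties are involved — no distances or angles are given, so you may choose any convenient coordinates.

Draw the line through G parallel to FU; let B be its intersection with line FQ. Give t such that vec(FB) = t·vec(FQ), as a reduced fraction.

t = 4/7

Work in coordinates with Q = (0, 0), X = (1, 0), F = (0, 1), L = (1, -1).
1. U is the centroid of triangle XFL ⇒ U = (2/3, 0)
2. G lies on line XQ with XG:GQ = 5:2 ⇒ G = (2/7, 0)
through G parallel to FU: direction (2/3, -1); meets FQ at B = (0, 3/7)
B = F + t·(Q−F) with t = 4/7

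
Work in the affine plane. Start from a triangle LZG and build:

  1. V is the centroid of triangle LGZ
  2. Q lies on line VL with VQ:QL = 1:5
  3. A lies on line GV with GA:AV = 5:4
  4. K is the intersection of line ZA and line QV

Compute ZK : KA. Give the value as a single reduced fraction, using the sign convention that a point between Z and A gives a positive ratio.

Choose coordinates L = (0, 0), Z = (1, 0), G = (0, 1).
1. V is the centroid of triangle LGZ ⇒ V = (1/3, 1/3)
2. Q lies on line VL with VQ:QL = 1:5 ⇒ Q = (5/18, 5/18)
3. A lies on line GV with GA:AV = 5:4 ⇒ A = (5/27, 17/27)
4. K is the intersection of line ZA and line QV ⇒ K = (17/39, 17/39)
K = Z + t·(A−Z) with t = 9/13, so ZK:KA = t:(1−t) = 9/13:4/13

ZK:KA = 9/4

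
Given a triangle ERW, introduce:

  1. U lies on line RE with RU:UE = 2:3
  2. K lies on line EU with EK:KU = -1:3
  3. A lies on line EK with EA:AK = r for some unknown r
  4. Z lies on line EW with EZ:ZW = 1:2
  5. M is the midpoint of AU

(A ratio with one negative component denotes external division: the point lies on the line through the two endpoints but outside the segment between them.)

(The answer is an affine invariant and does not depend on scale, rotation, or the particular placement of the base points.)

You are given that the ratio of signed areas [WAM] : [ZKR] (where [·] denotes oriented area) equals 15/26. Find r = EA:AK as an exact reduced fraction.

Assign E = (0, 0), R = (1, 0), W = (0, 1) — the answer is frame-independent, so this choice is without loss of generality.
1. U lies on line RE with RU:UE = 2:3 ⇒ U = (3/5, 0)
2. K lies on line EU with EK:KU = -1:3 ⇒ K = (-3/10, 0)
3. With EA:AK = r, write λ = r/(r+1) so A = E + λ·(K−E); A is affine-linear in λ
4. Z lies on line EW with EZ:ZW = 1:2 ⇒ Z = (0, 1/3)
5. M is the midpoint of AU ⇒ M is an affine combination of earlier points and hence also affine-linear in λ
Every point depending on A is an affine combination of A and λ-independent points, so each such coordinate is linear in λ; the λ² term in each signed area is a multiple of (K−E)×(K−E) = 0, so 2·[WAM] and 2·[ZKR] are each linear in λ. Evaluating at λ=0 and λ=1:
  2·[WAM] = 3/20·λ + 3/10,   2·[ZKR] = 13/30
So [WAM]:[ZKR] = (3/20·λ + 3/10) / (13/30). Setting this equal to 15/26:
  3/20·λ + 3/10 = 15/26·(13/30)  ⇒  λ = -1/3
Then r = λ/(1−λ) = (-1/3)/(4/3) = -1/4. Check: with r = -1/4, A = (1/10, 0) and [WAM]:[ZKR] = 15/26 as required.

r = -1/4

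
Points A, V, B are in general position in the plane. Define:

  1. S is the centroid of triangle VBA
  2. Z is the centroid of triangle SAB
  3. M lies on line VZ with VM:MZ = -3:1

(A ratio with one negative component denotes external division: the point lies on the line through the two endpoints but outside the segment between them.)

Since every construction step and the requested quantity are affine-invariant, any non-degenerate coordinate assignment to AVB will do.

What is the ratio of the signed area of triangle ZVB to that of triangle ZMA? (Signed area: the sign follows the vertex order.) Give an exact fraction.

[ZVB]:[ZMA] = 2

Work in coordinates with A = (0, 0), V = (1, 0), B = (0, 1).
1. S is the centroid of triangle VBA ⇒ S = (1/3, 1/3)
2. Z is the centroid of triangle SAB ⇒ Z = (1/9, 4/9)
3. M lies on line VZ with VM:MZ = -3:1 ⇒ M = (-1/3, 2/3)
2·[ZVB] = 4/9, 2·[ZMA] = 2/9
[ZVB]:[ZMA] = 4/9:2/9 = 2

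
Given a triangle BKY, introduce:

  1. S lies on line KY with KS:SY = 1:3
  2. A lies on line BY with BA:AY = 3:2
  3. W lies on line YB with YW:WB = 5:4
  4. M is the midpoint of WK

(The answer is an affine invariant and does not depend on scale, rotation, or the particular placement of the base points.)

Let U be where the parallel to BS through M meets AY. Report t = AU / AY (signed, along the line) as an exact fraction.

Assign B = (0, 0), K = (1, 0), Y = (0, 1) — the answer is frame-independent, so this choice is without loss of generality.
1. S lies on line KY with KS:SY = 1:3 ⇒ S = (3/4, 1/4)
2. A lies on line BY with BA:AY = 3:2 ⇒ A = (0, 3/5)
3. W lies on line YB with YW:WB = 5:4 ⇒ W = (0, 4/9)
4. M is the midpoint of WK ⇒ M = (1/2, 2/9)
through M parallel to BS: direction (3/4, 1/4); meets AY at U = (0, 1/18)
U = A + t·(Y−A) with t = -49/36

t = -49/36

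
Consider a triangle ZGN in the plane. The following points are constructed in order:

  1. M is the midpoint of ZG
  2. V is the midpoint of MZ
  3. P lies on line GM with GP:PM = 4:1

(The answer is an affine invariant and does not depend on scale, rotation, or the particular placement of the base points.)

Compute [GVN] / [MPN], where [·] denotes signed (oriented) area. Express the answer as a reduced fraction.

[GVN]:[MPN] = -15/2

Assign Z = (0, 0), G = (1, 0), N = (0, 1) — the answer is frame-independent, so this choice is without loss of generality.
1. M is the midpoint of ZG ⇒ M = (1/2, 0)
2. V is the midpoint of MZ ⇒ V = (1/4, 0)
3. P lies on line GM with GP:PM = 4:1 ⇒ P = (3/5, 0)
2·[GVN] = -3/4, 2·[MPN] = 1/10
[GVN]:[MPN] = -3/4:1/10 = -15/2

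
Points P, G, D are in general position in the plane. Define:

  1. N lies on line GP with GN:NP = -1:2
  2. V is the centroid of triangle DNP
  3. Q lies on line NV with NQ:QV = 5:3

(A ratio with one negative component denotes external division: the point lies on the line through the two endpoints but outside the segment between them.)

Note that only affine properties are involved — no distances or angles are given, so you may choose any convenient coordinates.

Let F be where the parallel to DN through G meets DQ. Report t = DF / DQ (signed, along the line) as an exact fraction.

Work in coordinates with P = (0, 0), G = (1, 0), D = (0, 1).
1. N lies on line GP with GN:NP = -1:2 ⇒ N = (2, 0)
2. V is the centroid of triangle DNP ⇒ V = (2/3, 1/3)
3. Q lies on line NV with NQ:QV = 5:3 ⇒ Q = (7/6, 5/24)
through G parallel to DN: direction (2, -1); meets DQ at F = (14/5, -9/10)
F = D + t·(Q−D) with t = 12/5

t = 12/5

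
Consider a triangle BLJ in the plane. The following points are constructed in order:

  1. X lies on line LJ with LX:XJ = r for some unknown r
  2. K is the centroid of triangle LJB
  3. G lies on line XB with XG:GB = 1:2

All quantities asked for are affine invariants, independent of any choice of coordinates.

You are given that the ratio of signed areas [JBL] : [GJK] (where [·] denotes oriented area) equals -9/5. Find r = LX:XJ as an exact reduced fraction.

r = -3/2

Set B = (0, 0), L = (1, 0), J = (0, 1); any affine frame gives the same invariant.
1. With LX:XJ = r, write λ = r/(r+1) so X = L + λ·(J−L); X is affine-linear in λ
2. K is the centroid of triangle LJB ⇒ K = (1/3, 1/3)
3. G lies on line XB with XG:GB = 1:2 ⇒ G is an affine combination of earlier points and hence also affine-linear in λ
Every point depending on X is an affine combination of X and λ-independent points, so each such coordinate is linear in λ; the λ² term in each signed area is a multiple of (J−L)×(J−L) = 0, so 2·[JBL] and 2·[GJK] are each linear in λ. Evaluating at λ=0 and λ=1:
  2·[JBL] = 1,   2·[GJK] = -2/9·λ + 1/9
So [JBL]:[GJK] = (1) / (-2/9·λ + 1/9). Setting this equal to -9/5:
  1 = -9/5·(-2/9·λ + 1/9)  ⇒  λ = 3
Then r = λ/(1−λ) = (3)/(-2) = -3/2. Check: with r = -3/2, X = (-2, 3) and [JBL]:[GJK] = -9/5 as required.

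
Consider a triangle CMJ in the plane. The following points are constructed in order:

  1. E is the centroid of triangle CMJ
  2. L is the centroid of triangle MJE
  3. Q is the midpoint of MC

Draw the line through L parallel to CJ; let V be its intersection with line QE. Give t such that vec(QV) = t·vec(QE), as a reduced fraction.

Choose coordinates C = (0, 0), M = (1, 0), J = (0, 1).
1. E is the centroid of triangle CMJ ⇒ E = (1/3, 1/3)
2. L is the centroid of triangle MJE ⇒ L = (4/9, 4/9)
3. Q is the midpoint of MC ⇒ Q = (1/2, 0)
through L parallel to CJ: direction (0, 1); meets QE at V = (4/9, 1/9)
V = Q + t·(E−Q) with t = 1/3

t = 1/3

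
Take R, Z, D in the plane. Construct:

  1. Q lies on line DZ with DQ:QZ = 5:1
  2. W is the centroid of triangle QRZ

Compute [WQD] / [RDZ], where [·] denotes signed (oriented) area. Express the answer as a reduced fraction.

[WQD]:[RDZ] = -5/18

Set R = (0, 0), Z = (1, 0), D = (0, 1); any affine frame gives the same invariant.
1. Q lies on line DZ with DQ:QZ = 5:1 ⇒ Q = (5/6, 1/6)
2. W is the centroid of triangle QRZ ⇒ W = (11/18, 1/18)
2·[WQD] = 5/18, 2·[RDZ] = -1
[WQD]:[RDZ] = 5/18:-1 = -5/18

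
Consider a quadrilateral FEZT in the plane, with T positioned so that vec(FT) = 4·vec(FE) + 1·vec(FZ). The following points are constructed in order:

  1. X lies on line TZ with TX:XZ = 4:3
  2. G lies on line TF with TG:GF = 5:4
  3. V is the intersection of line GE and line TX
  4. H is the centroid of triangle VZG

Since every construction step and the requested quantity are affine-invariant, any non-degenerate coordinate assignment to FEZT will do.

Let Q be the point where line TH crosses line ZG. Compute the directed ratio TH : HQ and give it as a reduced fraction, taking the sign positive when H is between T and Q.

TH:HQ = 37/11

Choose coordinates F = (0, 0), E = (1, 0), Z = (0, 1), T = (4, 1).
1. X lies on line TZ with TX:XZ = 4:3 ⇒ X = (12/7, 1)
2. G lies on line TF with TG:GF = 5:4 ⇒ G = (16/9, 4/9)
3. V is the intersection of line GE and line TX ⇒ V = (11/4, 1)
4. H is the centroid of triangle VZG ⇒ H = (163/108, 22/27)
line TH meets ZG at Q = (256/333, 253/333)
H = T + t·(Q−T) with t = 37/48, so TH:HQ = 37/48:11/48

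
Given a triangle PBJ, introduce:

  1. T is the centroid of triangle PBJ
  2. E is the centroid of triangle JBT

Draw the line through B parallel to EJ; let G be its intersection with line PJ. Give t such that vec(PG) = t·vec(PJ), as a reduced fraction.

t = 5/4

Assign P = (0, 0), B = (1, 0), J = (0, 1) — the answer is frame-independent, so this choice is without loss of generality.
1. T is the centroid of triangle PBJ ⇒ T = (1/3, 1/3)
2. E is the centroid of triangle JBT ⇒ E = (4/9, 4/9)
through B parallel to EJ: direction (-4/9, 5/9); meets PJ at G = (0, 5/4)
G = P + t·(J−P) with t = 5/4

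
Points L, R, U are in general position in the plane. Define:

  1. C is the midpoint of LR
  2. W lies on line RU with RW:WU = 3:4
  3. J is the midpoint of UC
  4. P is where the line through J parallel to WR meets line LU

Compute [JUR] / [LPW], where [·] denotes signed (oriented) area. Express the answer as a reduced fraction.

[JUR]:[LPW] = 7/12

Assign L = (0, 0), R = (1, 0), U = (0, 1) — the answer is frame-independent, so this choice is without loss of generality.
1. C is the midpoint of LR ⇒ C = (1/2, 0)
2. W lies on line RU with RW:WU = 3:4 ⇒ W = (4/7, 3/7)
3. J is the midpoint of UC ⇒ J = (1/4, 1/2)
4. P is where the line through J parallel to WR meets line LU ⇒ P = (0, 3/4)
2·[JUR] = -1/4, 2·[LPW] = -3/7
[JUR]:[LPW] = -1/4:-3/7 = 7/12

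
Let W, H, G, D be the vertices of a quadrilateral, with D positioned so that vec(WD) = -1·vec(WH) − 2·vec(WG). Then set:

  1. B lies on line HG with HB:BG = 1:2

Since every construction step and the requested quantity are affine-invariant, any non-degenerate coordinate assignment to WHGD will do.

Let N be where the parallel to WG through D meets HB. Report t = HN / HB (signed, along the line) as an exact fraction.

t = 6

Work in coordinates with W = (0, 0), H = (1, 0), G = (0, 1), D = (-1, -2).
1. B lies on line HG with HB:BG = 1:2 ⇒ B = (2/3, 1/3)
through D parallel to WG: direction (0, 1); meets HB at N = (-1, 2)
N = H + t·(B−H) with t = 6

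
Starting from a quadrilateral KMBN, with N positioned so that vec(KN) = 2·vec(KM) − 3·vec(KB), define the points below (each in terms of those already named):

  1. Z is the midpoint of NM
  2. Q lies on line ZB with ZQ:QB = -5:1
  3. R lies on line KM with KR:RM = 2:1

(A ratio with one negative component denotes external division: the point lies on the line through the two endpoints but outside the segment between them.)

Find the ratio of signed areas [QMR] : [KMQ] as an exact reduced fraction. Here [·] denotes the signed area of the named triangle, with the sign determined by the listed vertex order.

[QMR]:[KMQ] = -1/3

Set K = (0, 0), M = (1, 0), B = (0, 1), N = (2, -3); any affine frame gives the same invariant.
1. Z is the midpoint of NM ⇒ Z = (3/2, -3/2)
2. Q lies on line ZB with ZQ:QB = -5:1 ⇒ Q = (-3/8, 13/8)
3. R lies on line KM with KR:RM = 2:1 ⇒ R = (2/3, 0)
2·[QMR] = -13/24, 2·[KMQ] = 13/8
[QMR]:[KMQ] = -13/24:13/8 = -1/3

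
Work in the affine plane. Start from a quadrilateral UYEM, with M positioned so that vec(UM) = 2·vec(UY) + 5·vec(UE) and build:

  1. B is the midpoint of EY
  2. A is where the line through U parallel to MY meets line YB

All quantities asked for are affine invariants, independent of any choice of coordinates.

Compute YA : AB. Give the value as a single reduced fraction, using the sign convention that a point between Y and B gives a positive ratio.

YA:AB = -5/2

Work in coordinates with U = (0, 0), Y = (1, 0), E = (0, 1), M = (2, 5).
1. B is the midpoint of EY ⇒ B = (1/2, 1/2)
2. A is where the line through U parallel to MY meets line YB ⇒ A = (1/6, 5/6)
A = Y + t·(B−Y) with t = 5/3, so YA:AB = t:(1−t) = 5/3:-2/3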